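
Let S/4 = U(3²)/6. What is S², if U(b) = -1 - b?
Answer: 400/9 ≈ 44.444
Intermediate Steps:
S = -20/3 (S = 4*((-1 - 1*3²)/6) = 4*((-1 - 1*9)*(⅙)) = 4*((-1 - 9)*(⅙)) = 4*(-10*⅙) = 4*(-5/3) = -20/3 ≈ -6.6667)
S² = (-20/3)² = 400/9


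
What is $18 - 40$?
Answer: $-22$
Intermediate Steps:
$18 - 40 = -22$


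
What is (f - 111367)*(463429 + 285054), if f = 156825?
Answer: 34024540214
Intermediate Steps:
(f - 111367)*(463429 + 285054) = (156825 - 111367)*(463429 + 285054) = 45458*748483 = 34024540214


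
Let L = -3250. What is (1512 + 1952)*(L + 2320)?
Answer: -3221520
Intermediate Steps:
(1512 + 1952)*(L + 2320) = (1512 + 1952)*(-3250 + 2320) = 3464*(-930) = -3221520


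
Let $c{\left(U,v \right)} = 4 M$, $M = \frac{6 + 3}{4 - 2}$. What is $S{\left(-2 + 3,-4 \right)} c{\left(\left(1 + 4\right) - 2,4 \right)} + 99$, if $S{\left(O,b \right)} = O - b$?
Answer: $189$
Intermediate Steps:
$M = \frac{9}{2} \approx 4.5$
$c{\left(U,v \right)} = 18$ ($c{\left(U,v \right)} = 4 \cdot \frac{9}{2} = 18$)
$S{\left(-2 + 3,-4 \right)} c{\left(\left(1 + 4\right) - 2,4 \right)} + 99 = \left(\left(-2 + 3\right) - -4\right) 18 + 99 = \left(1 + 4\right) 18 + 99 = 5 \cdot 18 + 99 = 90 + 99 = 189$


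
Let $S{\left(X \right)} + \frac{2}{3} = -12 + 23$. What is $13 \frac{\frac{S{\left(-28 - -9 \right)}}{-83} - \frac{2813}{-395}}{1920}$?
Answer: $\frac{139789}{2950650} \approx 0.047376$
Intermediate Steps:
$S{\left(X \right)} = \frac{31}{3}$ ($S{\left(X \right)} = - \frac{2}{3} + \left(-12 + 23\right) = - \frac{2}{3} + 11 = \frac{31}{3}$)
$13 \frac{\frac{S{\left(-28 - -9 \right)}}{-83} - \frac{2813}{-395}}{1920} = 13 \frac{\frac{31}{3 \left(-83\right)} - \frac{2813}{-395}}{1920} = 13 \left(\frac{31}{3} \left(- \frac{1}{83}\right) - - \frac{2813}{395}\right) \frac{1}{1920} = 13 \left(- \frac{31}{249} + \frac{2813}{395}\right) \frac{1}{1920} = 13 \cdot \frac{688192}{98355} \cdot \frac{1}{1920} = 13 \cdot \frac{10753}{2950650} = \frac{139789}{2950650}$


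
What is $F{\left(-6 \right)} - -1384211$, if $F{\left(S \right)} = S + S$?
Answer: $1384199$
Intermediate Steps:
$F{\left(S \right)} = 2 S$
$F{\left(-6 \right)} - -1384211 = 2 \left(-6\right) - -1384211 = -12 + 1384211 = 1384199$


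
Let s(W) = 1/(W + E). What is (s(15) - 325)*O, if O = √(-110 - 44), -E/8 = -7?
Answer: -23074*I*√154/71 ≈ -4033.0*I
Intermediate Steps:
E = 56 (E = -8*(-7) = 56)
O = I*√154 (O = √(-154) = I*√154 ≈ 12.41*I)
s(W) = 1/(56 + W) (s(W) = 1/(W + 56) = 1/(56 + W))
(s(15) - 325)*O = (1/(56 + 15) - 325)*(I*√154) = (1/71 - 325)*(I*√154) = -23074*I*√154/71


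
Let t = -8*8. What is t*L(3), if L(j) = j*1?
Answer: -192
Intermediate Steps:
L(j) = j
t = -64
t*L(3) = -64*3 = -192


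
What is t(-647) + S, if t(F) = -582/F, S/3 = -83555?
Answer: -162179673/647 ≈ -2.5066e+5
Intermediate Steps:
S = -250665 (S = 3*(-83555) = -250665)
t(-647) + S = -582/(-647) - 250665 = -582*(-1/647) - 250665 = 582/647 - 250665 = -162179673/647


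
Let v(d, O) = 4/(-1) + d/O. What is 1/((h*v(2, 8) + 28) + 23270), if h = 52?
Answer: 1/23103 ≈ 4.3284e-5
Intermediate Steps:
v(d, O) = -4 + d/O (v(d, O) = 4*(-1) + d/O = -4 + d/O)
1/((h*v(2, 8) + 28) + 23270) = 1/((52*(-4 + 2/8) + 28) + 23270) = 1/((52*(-4 + 2*(⅛)) + 28) + 23270) = 1/((52*(-4 + ¼) + 28) + 23270) = 1/((52*(-15/4) + 28) + 23270) = 1/((-195 + 28) + 23270) = 1/(-167 + 23270) = 1/23103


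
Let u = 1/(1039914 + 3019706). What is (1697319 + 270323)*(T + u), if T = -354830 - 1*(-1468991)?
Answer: 4449891524779955041/2029810 ≈ 2.1923e+12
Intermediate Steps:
u = 1/4059620 ≈ 2.4633e-7
T = 1114161 (T = -354830 + 1468991 = 1114161)
(1697319 + 270323)*(T + u) = (1697319 + 270323)*(1114161 + 1/4059620) = 1967642*(4523070278821/4059620) = 4449891524779955041/2029810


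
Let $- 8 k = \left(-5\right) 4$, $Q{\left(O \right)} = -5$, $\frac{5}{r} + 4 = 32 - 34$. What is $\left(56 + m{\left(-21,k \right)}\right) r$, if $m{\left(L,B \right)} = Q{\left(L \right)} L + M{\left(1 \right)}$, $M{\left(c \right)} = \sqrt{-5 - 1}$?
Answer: $- \frac{805}{6} - \frac{5 i \sqrt{6}}{6} \approx -134.17 - 2.0412 i$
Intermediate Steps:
$r = - \frac{5}{6}$ ($r = \frac{5}{-4 + \left(32 - 34\right)} = \frac{5}{-4 - 2} = \frac{5}{-6} = 5 \left(- \frac{1}{6}\right) = - \frac{5}{6} \approx -0.83333$)
$M{\left(c \right)} = i \sqrt{6}$ ($M{\left(c \right)} = \sqrt{-6} = i \sqrt{6}$)
$k = \frac{5}{2}$ ($k = - \frac{\left(-5\right) 4}{8} = \left(- \frac{1}{8}\right) \left(-20\right) = \frac{5}{2} \approx 2.5$)
$m{\left(L,B \right)} = - 5 L + i \sqrt{6}$
$\left(56 + m{\left(-21,k \right)}\right) r = \left(56 + \left(\left(-5\right) \left(-21\right) + i \sqrt{6}\right)\right) \left(- \frac{5}{6}\right) = \left(56 + \left(105 + i \sqrt{6}\right)\right) \left(- \frac{5}{6}\right) = \left(161 + i \sqrt{6}\right) \left(- \frac{5}{6}\right) = - \frac{805}{6} - \frac{5 i \sqrt{6}}{6}$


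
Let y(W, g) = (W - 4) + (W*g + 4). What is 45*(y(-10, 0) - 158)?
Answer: -7560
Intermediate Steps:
y(W, g) = W + W*g (y(W, g) = (-4 + W) + (4 + W*g) = W + W*g)
45*(y(-10, 0) - 158) = 45*(-10*(1 + 0) - 158) = 45*(-10*1 - 158) = 45*(-10 - 158) = 45*(-168) = -7560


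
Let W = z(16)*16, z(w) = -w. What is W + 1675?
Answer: 1419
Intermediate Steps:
W = -256 (W = -1*16*16 = -16*16 = -256)
W + 1675 = -256 + 1675 = 1419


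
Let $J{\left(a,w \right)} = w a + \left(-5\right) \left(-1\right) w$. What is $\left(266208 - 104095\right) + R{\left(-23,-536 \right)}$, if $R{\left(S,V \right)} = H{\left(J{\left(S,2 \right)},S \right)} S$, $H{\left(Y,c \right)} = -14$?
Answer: $162435$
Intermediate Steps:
$J{\left(a,w \right)} = 5 w + a w$ ($J{\left(a,w \right)} = a w + 5 w = 5 w + a w$)
$R{\left(S,V \right)} = - 14 S$
$\left(266208 - 104095\right) + R{\left(-23,-536 \right)} = \left(266208 - 104095\right) - -322 = 162113 + 322 = 162435$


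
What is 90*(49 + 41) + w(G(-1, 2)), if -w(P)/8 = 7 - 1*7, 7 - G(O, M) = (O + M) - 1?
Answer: 8100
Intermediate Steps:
G(O, M) = 8 - M - O (G(O, M) = 7 - ((O + M) - 1) = 7 - ((M + O) - 1) = 7 - (-1 + M + O) = 7 + (1 - M - O) = 8 - M - O)
w(P) = 0 (w(P) = -8*(7 - 1*7) = -8*(7 - 7) = -8*0 = 0)
90*(49 + 41) + w(G(-1, 2)) = 90*(49 + 41) + 0 = 90*90 + 0 = 8100 + 0 = 8100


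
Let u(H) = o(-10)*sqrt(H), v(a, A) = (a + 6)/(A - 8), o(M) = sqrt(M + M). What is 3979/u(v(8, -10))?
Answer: -11937*sqrt(35)/70 ≈ -1008.9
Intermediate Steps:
o(M) = sqrt(2)*sqrt(M) (o(M) = sqrt(2*M) = sqrt(2)*sqrt(M))
v(a, A) = (6 + a)/(-8 + A)
u(H) = 2*I*sqrt(5)*sqrt(H) (u(H) = (sqrt(2)*sqrt(-10))*sqrt(H) = (sqrt(2)*(I*sqrt(10)))*sqrt(H) = (2*I*sqrt(5))*sqrt(H) = 2*I*sqrt(5)*sqrt(H))
3979/u(v(8, -10)) = 3979/((2*I*sqrt(5)*sqrt((6 + 8)/(-8 - 10)))) = 3979/((2*I*sqrt(5)*sqrt(14/(-18)))) = 3979/((2*I*sqrt(5)*sqrt(-1/18*14))) = 3979/((2*I*sqrt(5)*sqrt(-7/9))) = 3979/((2*I*sqrt(5)*(I*sqrt(7)/3))) = 3979/((-2*sqrt(35)/3)) = 3979*(-3*sqrt(35)/70) = -11937*sqrt(35)/70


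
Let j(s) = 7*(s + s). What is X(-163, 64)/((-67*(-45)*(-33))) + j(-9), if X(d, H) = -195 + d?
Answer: -12536012/99495 ≈ -126.00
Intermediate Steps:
j(s) = 14*s (j(s) = 7*(2*s) = 14*s)
X(-163, 64)/((-67*(-45)*(-33))) + j(-9) = (-195 - 163)/((-67*(-45)*(-33))) + 14*(-9) = -358/(3015*(-33)) - 126 = -358/(-99495) - 126 = -358*(-1/99495) - 126 = 358/99495 - 126 = -12536012/99495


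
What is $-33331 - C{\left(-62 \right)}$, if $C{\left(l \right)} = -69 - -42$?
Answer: $-33304$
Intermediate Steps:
$C{\left(l \right)} = -27$ ($C{\left(l \right)} = -69 + 42 = -27$)
$-33331 - C{\left(-62 \right)} = -33331 - -27 = -33331 + 27 = -33304$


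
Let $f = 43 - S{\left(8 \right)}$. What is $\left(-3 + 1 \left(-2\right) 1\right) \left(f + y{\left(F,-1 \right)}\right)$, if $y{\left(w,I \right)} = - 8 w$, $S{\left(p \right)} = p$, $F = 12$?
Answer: $305$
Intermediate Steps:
$f = 35$ ($f = 43 - 8 = 35$)
$\left(-3 + 1 \left(-2\right) 1\right) \left(f + y{\left(F,-1 \right)}\right) = \left(-3 + 1 \left(-2\right) 1\right) \left(35 - 96\right) = \left(-3 - 2\right) \left(35 - 96\right) = \left(-3 - 2\right) \left(-61\right) = \left(-5\right) \left(-61\right) = 305$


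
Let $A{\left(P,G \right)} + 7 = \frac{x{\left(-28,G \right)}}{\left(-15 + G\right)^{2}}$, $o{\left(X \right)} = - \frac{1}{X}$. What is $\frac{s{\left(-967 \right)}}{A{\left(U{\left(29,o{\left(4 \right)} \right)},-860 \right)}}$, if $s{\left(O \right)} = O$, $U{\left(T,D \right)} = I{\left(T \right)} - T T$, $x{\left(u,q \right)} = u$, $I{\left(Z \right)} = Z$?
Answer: $\frac{105765625}{765629} \approx 138.14$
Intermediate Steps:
$U{\left(T,D \right)} = T - T^{2}$ ($U{\left(T,D \right)} = T - T T = T - T^{2}$)
$A{\left(P,G \right)} = -7 - \frac{28}{\left(-15 + G\right)^{2}}$
$\frac{s{\left(-967 \right)}}{A{\left(U{\left(29,o{\left(4 \right)} \right)},-860 \right)}} = - \frac{967}{-7 - \frac{28}{\left(-15 - 860\right)^{2}}} = - \frac{967}{-7 - \frac{28}{765625}} = - \frac{967}{-7 - \frac{4}{109375}} = - \frac{967}{- \frac{765629}{109375}} = \left(-967\right) \left(- \frac{109375}{765629}\right) = \frac{105765625}{765629}$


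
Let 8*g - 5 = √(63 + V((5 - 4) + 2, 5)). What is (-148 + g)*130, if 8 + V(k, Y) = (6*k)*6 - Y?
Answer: -76635/4 + 65*√158/4 ≈ -18955.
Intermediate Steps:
V(k, Y) = -8 - Y + 36*k (V(k, Y) = -8 + ((6*k)*6 - Y) = -8 + (36*k - Y) = -8 + (-Y + 36*k) = -8 - Y + 36*k)
g = 5/8 + √158/8 (g = 5/8 + √(63 + (-8 - 1*5 + 36*((5 - 4) + 2)))/8 = 5/8 + √(63 + (-8 - 5 + 36*(1 + 2)))/8 = 5/8 + √(63 + (-8 - 5 + 36*3))/8 = 5/8 + √(63 + (-8 - 5 + 108))/8 = 5/8 + √(63 + 95)/8 = 5/8 + √158/8 ≈ 2.1962)
(-148 + g)*130 = (-148 + (5/8 + √158/8))*130 = (-1179/8 + √158/8)*130 = -76635/4 + 65*√158/4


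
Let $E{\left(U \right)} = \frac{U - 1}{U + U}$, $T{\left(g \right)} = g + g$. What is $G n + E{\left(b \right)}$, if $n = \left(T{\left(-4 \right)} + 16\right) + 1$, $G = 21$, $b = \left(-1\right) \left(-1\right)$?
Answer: $189$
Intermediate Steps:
$b = 1$
$T{\left(g \right)} = 2 g$
$E{\left(U \right)} = \frac{-1 + U}{2 U}$
$n = 9$ ($n = \left(2 \left(-4\right) + 16\right) + 1 = \left(-8 + 16\right) + 1 = 8 + 1 = 9$)
$G n + E{\left(b \right)} = 21 \cdot 9 + \frac{-1 + 1}{2 \cdot 1} = 189 + \frac{1}{2} \cdot 1 \cdot 0 = 189 + 0 = 189$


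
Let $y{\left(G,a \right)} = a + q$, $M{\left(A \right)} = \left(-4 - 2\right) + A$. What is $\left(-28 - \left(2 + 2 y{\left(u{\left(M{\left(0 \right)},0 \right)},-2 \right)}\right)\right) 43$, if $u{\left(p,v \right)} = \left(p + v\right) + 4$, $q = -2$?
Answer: $-946$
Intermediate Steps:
$M{\left(A \right)} = -6 + A$
$u{\left(p,v \right)} = 4 + p + v$
$y{\left(G,a \right)} = -2 + a$ ($y{\left(G,a \right)} = a - 2 = -2 + a$)
$\left(-28 - \left(2 + 2 y{\left(u{\left(M{\left(0 \right)},0 \right)},-2 \right)}\right)\right) 43 = \left(-28 - \left(2 + 2 \left(-2 - 2\right)\right)\right) 43 = \left(-28 - -6\right) 43 = \left(-28 + \left(-2 + 8\right)\right) 43 = \left(-28 + 6\right) 43 = \left(-22\right) 43 = -946$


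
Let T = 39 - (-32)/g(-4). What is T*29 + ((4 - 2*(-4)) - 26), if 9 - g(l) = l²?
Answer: 6891/7 ≈ 984.43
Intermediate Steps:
g(l) = 9 - l²
T = 241/7 (T = 39 - (-32)/(9 - 1*(-4)²) = 39 - (-32)/(9 - 1*16) = 39 - (-32)/(9 - 16) = 39 - (-32)/(-7) = 39 - (-32)*(-1)/7 = 39 - 1*32/7 = 39 - 32/7 = 241/7 ≈ 34.429)
T*29 + ((4 - 2*(-4)) - 26) = (241/7)*29 + ((4 - 2*(-4)) - 26) = 6989/7 + ((4 + 8) - 26) = 6989/7 + (12 - 26) = 6989/7 - 14 = 6891/7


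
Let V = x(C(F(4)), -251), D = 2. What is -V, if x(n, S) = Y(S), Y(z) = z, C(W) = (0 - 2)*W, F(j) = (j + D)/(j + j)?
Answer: 251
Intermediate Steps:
F(j) = (2 + j)/(2*j) (F(j) = (j + 2)/(j + j) = (2 + j)/((2*j)) = (2 + j)*(1/(2*j)) = (2 + j)/(2*j))
C(W) = -2*W
x(n, S) = S
V = -251
-V = -1*(-251) = 251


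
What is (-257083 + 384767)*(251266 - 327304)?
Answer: -9708835992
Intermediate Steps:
(-257083 + 384767)*(251266 - 327304) = 127684*(-76038) = -9708835992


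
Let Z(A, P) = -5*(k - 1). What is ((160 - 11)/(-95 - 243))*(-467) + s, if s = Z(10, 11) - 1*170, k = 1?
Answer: 12123/338 ≈ 35.867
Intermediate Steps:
Z(A, P) = 0 (Z(A, P) = -5*(1 - 1) = -5*0 = 0)
s = -170 (s = 0 - 1*170 = 0 - 170 = -170)
((160 - 11)/(-95 - 243))*(-467) + s = ((160 - 11)/(-95 - 243))*(-467) - 170 = (149/(-338))*(-467) - 170 = (149*(-1/338))*(-467) - 170 = -149/338*(-467) - 170 = 69583/338 - 170 = 12123/338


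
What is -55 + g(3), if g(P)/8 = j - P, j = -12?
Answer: -175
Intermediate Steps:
g(P) = -96 - 8*P (g(P) = 8*(-12 - P) = -96 - 8*P)
-55 + g(3) = -55 + (-96 - 8*3) = -55 + (-96 - 24) = -55 - 120 = -175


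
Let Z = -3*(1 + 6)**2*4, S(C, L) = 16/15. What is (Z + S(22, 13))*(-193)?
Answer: 1699172/15 ≈ 1.1328e+5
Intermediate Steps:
S(C, L) = 16/15 (S(C, L) = 16*(1/15) = 16/15)
Z = -588 (Z = -3*7**2*4 = -3*49*4 = -147*4 = -588)
(Z + S(22, 13))*(-193) = (-588 + 16/15)*(-193) = -8804/15*(-193) = 1699172/15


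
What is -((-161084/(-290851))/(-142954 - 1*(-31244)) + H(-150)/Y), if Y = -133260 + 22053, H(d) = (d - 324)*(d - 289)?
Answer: 102438377278128/54745799516795 ≈ 1.8712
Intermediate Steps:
H(d) = (-324 + d)*(-289 + d)
Y = -111207
-((-161084/(-290851))/(-142954 - 1*(-31244)) + H(-150)/Y) = -((-161084/(-290851))/(-142954 - 1*(-31244)) + (93636 + (-150)² - 613*(-150))/(-111207)) = -((-161084*(-1/290851))/(-142954 + 31244) + (93636 + 22500 + 91950)*(-1/111207)) = -((14644/26441)/(-111710) + 208086*(-1/111207)) = -((14644/26441)*(-1/111710) - 69362/37069) = -(-7322/1476862055 - 69362/37069) = -1*(-102438377278128/54745799516795) = 102438377278128/54745799516795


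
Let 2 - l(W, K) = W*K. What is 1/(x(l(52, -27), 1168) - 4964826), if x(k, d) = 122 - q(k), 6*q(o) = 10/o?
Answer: -4218/20941121477 ≈ -2.0142e-7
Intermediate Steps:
q(o) = 5/(3*o) (q(o) = (10/o)/6 = 5/(3*o))
l(W, K) = 2 - K*W (l(W, K) = 2 - W*K = 2 - K*W)
x(k, d) = 122 - 5/(3*k)
1/(x(l(52, -27), 1168) - 4964826) = 1/((122 - 5/(3*(2 - 1*(-27)*52))) - 4964826) = 1/((122 - 5/(3*(2 + 1404))) - 4964826) = 1/((122 - 5/3/1406) - 4964826) = 1/((122 - 5/3*1/1406) - 4964826) = 1/((122 - 5/4218) - 4964826) = 1/(514591/4218 - 4964826) = 1/(-20941121477/4218) = -4218/20941121477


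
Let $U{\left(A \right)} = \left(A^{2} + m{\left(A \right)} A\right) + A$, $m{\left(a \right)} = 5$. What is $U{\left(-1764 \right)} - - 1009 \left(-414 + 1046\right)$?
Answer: $3738800$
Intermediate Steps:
$U{\left(A \right)} = A^{2} + 6 A$ ($U{\left(A \right)} = \left(A^{2} + 5 A\right) + A = A^{2} + 6 A$)
$U{\left(-1764 \right)} - - 1009 \left(-414 + 1046\right) = - 1764 \left(6 - 1764\right) - - 1009 \left(-414 + 1046\right) = \left(-1764\right) \left(-1758\right) - \left(-1009\right) 632 = 3101112 - -637688 = 3101112 + 637688 = 3738800$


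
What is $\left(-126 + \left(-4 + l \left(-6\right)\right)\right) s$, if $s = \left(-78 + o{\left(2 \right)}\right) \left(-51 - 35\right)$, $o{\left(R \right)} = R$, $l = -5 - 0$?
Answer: $-653600$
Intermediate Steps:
$l = -5$ ($l = -5 + 0 = -5$)
$s = 6536$ ($s = \left(-78 + 2\right) \left(-51 - 35\right) = \left(-76\right) \left(-86\right) = 6536$)
$\left(-126 + \left(-4 + l \left(-6\right)\right)\right) s = \left(-126 - -26\right) 6536 = \left(-126 + \left(-4 + 30\right)\right) 6536 = \left(-126 + 26\right) 6536 = \left(-100\right) 6536 = -653600$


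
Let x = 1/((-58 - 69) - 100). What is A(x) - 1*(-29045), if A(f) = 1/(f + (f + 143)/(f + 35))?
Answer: 17815569059/613373 ≈ 29045.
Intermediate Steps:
x = -1/227 (x = 1/(-127 - 100) = 1/(-227) = -1/227 ≈ -0.0044053)
A(f) = 1/(f + (143 + f)/(35 + f))
A(x) - 1*(-29045) = (35 - 1/227)/(143 + (-1/227)² + 36*(-1/227)) - 1*(-29045) = (7944/227)/(143 + 1/51529 - 36/227) + 29045 = (7944/227)/(7360476/51529) + 29045 = (51529/7360476)*(7944/227) + 29045 = 150274/613373 + 29045 = 17815569059/613373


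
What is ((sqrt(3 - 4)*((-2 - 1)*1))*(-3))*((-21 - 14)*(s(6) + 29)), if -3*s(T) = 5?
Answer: -8610*I ≈ -8610.0*I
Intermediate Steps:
s(T) = -5/3 (s(T) = -1/3*5 = -5/3)
((sqrt(3 - 4)*((-2 - 1)*1))*(-3))*((-21 - 14)*(s(6) + 29)) = ((sqrt(3 - 4)*((-2 - 1)*1))*(-3))*((-21 - 14)*(-5/3 + 29)) = ((sqrt(-1)*(-3*1))*(-3))*(-35*82/3) = ((I*(-3))*(-3))*(-2870/3) = (-3*I*(-3))*(-2870/3) = (9*I)*(-2870/3) = -8610*I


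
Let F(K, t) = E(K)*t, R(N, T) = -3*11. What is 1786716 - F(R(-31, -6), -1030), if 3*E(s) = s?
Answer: 1775386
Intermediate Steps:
E(s) = s/3
R(N, T) = -33
F(K, t) = K*t/3 (F(K, t) = (K/3)*t = K*t/3)
1786716 - F(R(-31, -6), -1030) = 1786716 - (-33)*(-1030)/3 = 1786716 - 1*11330 = 1786716 - 11330 = 1775386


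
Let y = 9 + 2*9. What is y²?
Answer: 729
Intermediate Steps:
y = 27 (y = 9 + 18 = 27)
y² = 27² = 729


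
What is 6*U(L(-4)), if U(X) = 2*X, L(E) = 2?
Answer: 24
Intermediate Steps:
6*U(L(-4)) = 6*(2*2) = 6*4 = 24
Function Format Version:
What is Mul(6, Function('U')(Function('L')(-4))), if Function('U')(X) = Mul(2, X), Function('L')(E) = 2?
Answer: 24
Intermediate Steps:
Mul(6, Function('U')(Function('L')(-4))) = Mul(6, Mul(2, 2)) = Mul(6, 4) = 24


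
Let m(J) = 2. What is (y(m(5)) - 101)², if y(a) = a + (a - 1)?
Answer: 9604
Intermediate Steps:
y(a) = -1 + 2*a (y(a) = a + (-1 + a) = -1 + 2*a)
(y(m(5)) - 101)² = ((-1 + 2*2) - 101)² = ((-1 + 4) - 101)² = (3 - 101)² = (-98)² = 9604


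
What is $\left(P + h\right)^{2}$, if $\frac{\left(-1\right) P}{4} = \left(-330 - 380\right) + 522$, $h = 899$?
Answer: $2725801$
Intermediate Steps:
$P = 752$ ($P = - 4 \left(\left(-330 - 380\right) + 522\right) = - 4 \left(-710 + 522\right) = \left(-4\right) \left(-188\right) = 752$)
$\left(P + h\right)^{2} = \left(752 + 899\right)^{2} = 1651^{2} = 2725801$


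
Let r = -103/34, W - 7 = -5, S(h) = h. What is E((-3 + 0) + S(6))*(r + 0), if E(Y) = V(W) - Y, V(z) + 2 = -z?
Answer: 721/34 ≈ 21.206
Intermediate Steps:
W = 2 (W = 7 - 5 = 2)
V(z) = -2 - z
r = -103/34 (r = -103*1/34 = -103/34 ≈ -3.0294)
E(Y) = -4 - Y (E(Y) = (-2 - 1*2) - Y = (-2 - 2) - Y = -4 - Y)
E((-3 + 0) + S(6))*(r + 0) = (-4 - ((-3 + 0) + 6))*(-103/34 + 0) = (-4 - (-3 + 6))*(-103/34) = (-4 - 1*3)*(-103/34) = (-4 - 3)*(-103/34) = -7*(-103/34) = 721/34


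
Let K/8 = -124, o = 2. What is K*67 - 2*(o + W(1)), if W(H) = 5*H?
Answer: -66478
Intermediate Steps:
K = -992 (K = 8*(-124) = -992)
K*67 - 2*(o + W(1)) = -992*67 - 2*(2 + 5*1) = -66464 - 2*(2 + 5) = -66464 - 2*7 = -66464 - 14 = -66478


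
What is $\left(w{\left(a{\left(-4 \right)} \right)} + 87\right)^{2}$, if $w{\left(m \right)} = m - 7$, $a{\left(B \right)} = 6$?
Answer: $7396$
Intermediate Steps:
$w{\left(m \right)} = -7 + m$ ($w{\left(m \right)} = m - 7 = -7 + m$)
$\left(w{\left(a{\left(-4 \right)} \right)} + 87\right)^{2} = \left(\left(-7 + 6\right) + 87\right)^{2} = \left(-1 + 87\right)^{2} = 86^{2} = 7396$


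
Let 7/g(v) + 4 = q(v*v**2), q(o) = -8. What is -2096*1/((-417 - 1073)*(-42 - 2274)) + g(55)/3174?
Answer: -4332847/5476483080 ≈ -0.00079117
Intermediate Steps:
g(v) = -7/12 (g(v) = 7/(-4 - 8) = 7/(-12) = 7*(-1/12) = -7/12)
-2096*1/((-417 - 1073)*(-42 - 2274)) + g(55)/3174 = -2096*1/((-417 - 1073)*(-42 - 2274)) - 7/12/3174 = -2096/((-2316*(-1490))) - 7/12*1/3174 = -2096/3450840 - 7/38088 = -2096*1/3450840 - 7/38088 = -262/431355 - 7/38088 = -4332847/5476483080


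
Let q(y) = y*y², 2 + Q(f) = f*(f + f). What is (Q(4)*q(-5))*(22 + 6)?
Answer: -105000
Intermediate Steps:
Q(f) = -2 + 2*f² (Q(f) = -2 + f*(f + f) = -2 + f*(2*f) = -2 + 2*f²)
q(y) = y³
(Q(4)*q(-5))*(22 + 6) = ((-2 + 2*4²)*(-5)³)*(22 + 6) = ((-2 + 2*16)*(-125))*28 = ((-2 + 32)*(-125))*28 = (30*(-125))*28 = -3750*28 = -105000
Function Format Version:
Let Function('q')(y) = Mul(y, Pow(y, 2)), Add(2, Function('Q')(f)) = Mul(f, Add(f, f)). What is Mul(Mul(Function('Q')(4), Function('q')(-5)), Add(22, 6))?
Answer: -105000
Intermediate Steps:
Function('Q')(f) = Add(-2, Mul(2, Pow(f, 2))) (Function('Q')(f) = Add(-2, Mul(f, Add(f, f))) = Add(-2, Mul(f, Mul(2, f))) = Add(-2, Mul(2, Pow(f, 2))))
Function('q')(y) = Pow(y, 3)
Mul(Mul(Function('Q')(4), Function('q')(-5)), Add(22, 6)) = Mul(Mul(Add(-2, Mul(2, Pow(4, 2))), Pow(-5, 3)), Add(22, 6)) = Mul(Mul(Add(-2, Mul(2, 16)), -125), 28) = Mul(Mul(Add(-2, 32), -125), 28) = Mul(Mul(30, -125), 28) = Mul(-3750, 28) = -105000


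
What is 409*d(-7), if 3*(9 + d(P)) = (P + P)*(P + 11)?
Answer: -33947/3 ≈ -11316.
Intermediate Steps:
d(P) = -9 + 2*P*(11 + P)/3 (d(P) = -9 + ((P + P)*(P + 11))/3 = -9 + ((2*P)*(11 + P))/3 = -9 + (2*P*(11 + P))/3 = -9 + 2*P*(11 + P)/3)
409*d(-7) = 409*(-9 + (⅔)*(-7)² + (22/3)*(-7)) = 409*(-9 + (⅔)*49 - 154/3) = 409*(-9 + 98/3 - 154/3) = 409*(-83/3) = -33947/3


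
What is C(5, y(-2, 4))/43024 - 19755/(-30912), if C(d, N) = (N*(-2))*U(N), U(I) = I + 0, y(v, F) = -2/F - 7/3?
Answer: 159270527/249367104 ≈ 0.63870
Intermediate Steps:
y(v, F) = -7/3 - 2/F (y(v, F) = -2/F - 7*1/3 = -2/F - 7/3 = -7/3 - 2/F)
U(I) = I
C(d, N) = -2*N**2 (C(d, N) = (N*(-2))*N = (-2*N)*N = -2*N**2)
C(5, y(-2, 4))/43024 - 19755/(-30912) = -2*(-7/3 - 2/4)**2/43024 - 19755/(-30912) = -2*(-7/3 - 2*1/4)**2*(1/43024) - 19755*(-1/30912) = -2*(-7/3 - 1/2)**2*(1/43024) + 6585/10304 = -2*(-17/6)**2*(1/43024) + 6585/10304 = -2*289/36*(1/43024) + 6585/10304 = -289/18*1/43024 + 6585/10304 = -289/774432 + 6585/10304 = 159270527/249367104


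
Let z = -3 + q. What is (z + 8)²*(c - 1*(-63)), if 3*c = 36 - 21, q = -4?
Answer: 68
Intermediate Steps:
z = -7 (z = -3 - 4 = -7)
c = 5 (c = (36 - 21)/3 = (⅓)*15 = 5)
(z + 8)²*(c - 1*(-63)) = (-7 + 8)²*(5 - 1*(-63)) = 1²*(5 + 63) = 1*68 = 68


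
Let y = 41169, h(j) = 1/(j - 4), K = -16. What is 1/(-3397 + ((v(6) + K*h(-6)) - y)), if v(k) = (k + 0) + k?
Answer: -5/222762 ≈ -2.2445e-5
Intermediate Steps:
v(k) = 2*k (v(k) = k + k = 2*k)
h(j) = 1/(-4 + j)
1/(-3397 + ((v(6) + K*h(-6)) - y)) = 1/(-3397 + ((2*6 - 16/(-4 - 6)) - 1*41169)) = 1/(-3397 + ((12 - 16/(-10)) - 41169)) = 1/(-3397 + ((12 - 16*(-1/10)) - 41169)) = 1/(-3397 + ((12 + 8/5) - 41169)) = 1/(-3397 + (68/5 - 41169)) = 1/(-3397 - 205777/5) = 1/(-222762/5) = -5/222762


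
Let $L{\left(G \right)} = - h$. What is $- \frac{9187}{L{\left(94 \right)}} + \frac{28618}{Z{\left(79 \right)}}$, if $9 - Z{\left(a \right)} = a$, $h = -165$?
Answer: $- \frac{536506}{1155} \approx -464.51$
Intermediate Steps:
$L{\left(G \right)} = 165$ ($L{\left(G \right)} = \left(-1\right) \left(-165\right) = 165$)
$Z{\left(a \right)} = 9 - a$
$- \frac{9187}{L{\left(94 \right)}} + \frac{28618}{Z{\left(79 \right)}} = - \frac{9187}{165} + \frac{28618}{9 - 79} = \left(-9187\right) \frac{1}{165} + \frac{28618}{9 - 79} = - \frac{9187}{165} + \frac{28618}{-70} = - \frac{9187}{165} + 28618 \left(- \frac{1}{70}\right) = - \frac{9187}{165} - \frac{14309}{35} = - \frac{536506}{1155}$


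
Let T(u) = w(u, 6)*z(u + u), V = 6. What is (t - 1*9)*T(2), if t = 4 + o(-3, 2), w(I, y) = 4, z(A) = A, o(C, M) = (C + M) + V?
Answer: 0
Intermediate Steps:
o(C, M) = 6 + C + M (o(C, M) = (C + M) + 6 = 6 + C + M)
T(u) = 8*u (T(u) = 4*(u + u) = 4*(2*u) = 8*u)
t = 9 (t = 4 + (6 - 3 + 2) = 4 + 5 = 9)
(t - 1*9)*T(2) = (9 - 1*9)*(8*2) = (9 - 9)*16 = 0*16 = 0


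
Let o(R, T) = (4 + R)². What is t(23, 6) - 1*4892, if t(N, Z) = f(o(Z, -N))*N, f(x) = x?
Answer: -2592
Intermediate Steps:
t(N, Z) = N*(4 + Z)² (t(N, Z) = (4 + Z)²*N = N*(4 + Z)²)
t(23, 6) - 1*4892 = 23*(4 + 6)² - 1*4892 = 23*10² - 4892 = 23*100 - 4892 = 2300 - 4892 = -2592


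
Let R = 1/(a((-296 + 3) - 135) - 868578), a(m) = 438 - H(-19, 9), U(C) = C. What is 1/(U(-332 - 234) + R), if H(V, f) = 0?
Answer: -868140/491367241 ≈ -0.0017668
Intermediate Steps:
a(m) = 438 (a(m) = 438 - 1*0 = 438 + 0 = 438)
R = -1/868140 (R = 1/(438 - 868578) = 1/(-868140) = -1/868140 ≈ -1.1519e-6)
1/(U(-332 - 234) + R) = 1/((-332 - 234) - 1/868140) = 1/(-566 - 1/868140) = 1/(-491367241/868140) = -868140/491367241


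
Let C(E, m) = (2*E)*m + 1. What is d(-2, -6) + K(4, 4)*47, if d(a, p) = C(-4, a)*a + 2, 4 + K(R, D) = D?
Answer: -32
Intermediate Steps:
C(E, m) = 1 + 2*E*m (C(E, m) = 2*E*m + 1 = 1 + 2*E*m)
K(R, D) = -4 + D
d(a, p) = 2 + a*(1 - 8*a) (d(a, p) = (1 + 2*(-4)*a)*a + 2 = (1 - 8*a)*a + 2 = a*(1 - 8*a) + 2 = 2 + a*(1 - 8*a))
d(-2, -6) + K(4, 4)*47 = (2 - 1*(-2)*(-1 + 8*(-2))) + (-4 + 4)*47 = (2 - 1*(-2)*(-1 - 16)) + 0*47 = (2 - 1*(-2)*(-17)) + 0 = (2 - 34) + 0 = -32 + 0 = -32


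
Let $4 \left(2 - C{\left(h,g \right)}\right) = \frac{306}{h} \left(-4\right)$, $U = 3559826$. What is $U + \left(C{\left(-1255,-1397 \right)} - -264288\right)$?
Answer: $\frac{4799265274}{1255} \approx 3.8241 \cdot 10^{6}$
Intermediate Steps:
$C{\left(h,g \right)} = 2 + \frac{306}{h}$ ($C{\left(h,g \right)} = 2 - \frac{\frac{306}{h} \left(-4\right)}{4} = 2 - \frac{\left(-1224\right) \frac{1}{h}}{4} = 2 + \frac{306}{h}$)
$U + \left(C{\left(-1255,-1397 \right)} - -264288\right) = 3559826 + \left(\left(2 + \frac{306}{-1255}\right) - -264288\right) = 3559826 + \left(\left(2 + 306 \left(- \frac{1}{1255}\right)\right) + 264288\right) = 3559826 + \left(\left(2 - \frac{306}{1255}\right) + 264288\right) = 3559826 + \left(\frac{2204}{1255} + 264288\right) = 3559826 + \frac{331683644}{1255} = \frac{4799265274}{1255}$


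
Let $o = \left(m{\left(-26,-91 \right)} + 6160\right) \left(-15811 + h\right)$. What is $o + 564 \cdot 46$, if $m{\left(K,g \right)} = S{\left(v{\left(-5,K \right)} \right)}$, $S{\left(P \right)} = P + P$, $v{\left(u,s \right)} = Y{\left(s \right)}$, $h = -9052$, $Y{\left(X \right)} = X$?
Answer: $-151837260$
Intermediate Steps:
$v{\left(u,s \right)} = s$
$S{\left(P \right)} = 2 P$
$m{\left(K,g \right)} = 2 K$
$o = -151863204$ ($o = \left(2 \left(-26\right) + 6160\right) \left(-15811 - 9052\right) = \left(-52 + 6160\right) \left(-24863\right) = 6108 \left(-24863\right) = -151863204$)
$o + 564 \cdot 46 = -151863204 + 564 \cdot 46 = -151863204 + 25944 = -151837260$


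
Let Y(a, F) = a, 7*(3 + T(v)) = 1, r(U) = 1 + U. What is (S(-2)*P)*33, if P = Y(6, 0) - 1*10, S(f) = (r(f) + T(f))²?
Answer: -96228/49 ≈ -1963.8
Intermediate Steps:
T(v) = -20/7 (T(v) = -3 + (⅐)*1 = -3 + ⅐ = -20/7)
S(f) = (-13/7 + f)² (S(f) = ((1 + f) - 20/7)² = (-13/7 + f)²)
P = -4 (P = 6 - 1*10 = 6 - 10 = -4)
(S(-2)*P)*33 = (((-13 + 7*(-2))²/49)*(-4))*33 = (((-13 - 14)²/49)*(-4))*33 = (((1/49)*(-27)²)*(-4))*33 = (((1/49)*729)*(-4))*33 = ((729/49)*(-4))*33 = -2916/49*33 = -96228/49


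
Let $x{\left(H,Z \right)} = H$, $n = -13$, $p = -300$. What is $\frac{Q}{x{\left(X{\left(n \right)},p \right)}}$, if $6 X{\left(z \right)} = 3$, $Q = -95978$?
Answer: $-191956$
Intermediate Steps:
$X{\left(z \right)} = \frac{1}{2}$ ($X{\left(z \right)} = \frac{1}{6} \cdot 3 = \frac{1}{2}$)
$\frac{Q}{x{\left(X{\left(n \right)},p \right)}} = - 95978 \frac{1}{\frac{1}{2}} = \left(-95978\right) 2 = -191956$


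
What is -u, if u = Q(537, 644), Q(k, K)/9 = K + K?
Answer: -11592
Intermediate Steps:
Q(k, K) = 18*K (Q(k, K) = 9*(K + K) = 9*(2*K) = 18*K)
u = 11592 (u = 18*644 = 11592)
-u = -1*11592 = -11592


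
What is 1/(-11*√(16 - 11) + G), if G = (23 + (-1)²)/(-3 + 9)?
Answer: -4/589 - 11*√5/589 ≈ -0.048551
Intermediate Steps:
G = 4 (G = (23 + 1)/6 = 24*(⅙) = 4)
1/(-11*√(16 - 11) + G) = 1/(-11*√(16 - 11) + 4) = 1/(-11*√5 + 4) = 1/(4 - 11*√5)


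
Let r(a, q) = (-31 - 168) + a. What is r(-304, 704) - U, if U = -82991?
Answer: 82488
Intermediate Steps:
r(a, q) = -199 + a
r(-304, 704) - U = (-199 - 304) - 1*(-82991) = -503 + 82991 = 82488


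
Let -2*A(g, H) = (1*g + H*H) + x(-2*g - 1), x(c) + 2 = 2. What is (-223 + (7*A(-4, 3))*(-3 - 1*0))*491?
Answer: -167431/2 ≈ -83716.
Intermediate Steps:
x(c) = 0 (x(c) = -2 + 2 = 0)
A(g, H) = -g/2 - H**2/2 (A(g, H) = -((1*g + H*H) + 0)/2 = -((g + H**2) + 0)/2 = -(g + H**2)/2 = -g/2 - H**2/2)
(-223 + (7*A(-4, 3))*(-3 - 1*0))*491 = (-223 + (7*(-1/2*(-4) - 1/2*3**2))*(-3 - 1*0))*491 = (-223 + (7*(2 - 1/2*9))*(-3 + 0))*491 = (-223 + (7*(2 - 9/2))*(-3))*491 = (-223 + (7*(-5/2))*(-3))*491 = (-223 - 35/2*(-3))*491 = (-223 + 105/2)*491 = -341/2*491 = -167431/2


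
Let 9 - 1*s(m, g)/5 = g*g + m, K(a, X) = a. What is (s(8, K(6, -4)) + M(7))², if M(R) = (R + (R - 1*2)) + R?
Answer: 24336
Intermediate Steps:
s(m, g) = 45 - 5*m - 5*g² (s(m, g) = 45 - 5*(g*g + m) = 45 - 5*(g² + m) = 45 - 5*(m + g²) = 45 + (-5*m - 5*g²) = 45 - 5*m - 5*g²)
M(R) = -2 + 3*R (M(R) = (R + (R - 2)) + R = (R + (-2 + R)) + R = (-2 + 2*R) + R = -2 + 3*R)
(s(8, K(6, -4)) + M(7))² = ((45 - 5*8 - 5*6²) + (-2 + 3*7))² = ((45 - 40 - 5*36) + (-2 + 21))² = ((45 - 40 - 180) + 19)² = (-175 + 19)² = (-156)² = 24336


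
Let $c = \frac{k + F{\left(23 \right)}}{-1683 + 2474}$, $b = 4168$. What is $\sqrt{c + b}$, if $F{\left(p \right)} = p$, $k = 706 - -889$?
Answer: $\frac{\sqrt{2609118246}}{791} \approx 64.576$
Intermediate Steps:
$k = 1595$ ($k = 706 + 889 = 1595$)
$c = \frac{1618}{791}$ ($c = \frac{1595 + 23}{-1683 + 2474} = \frac{1618}{791} \approx 2.0455$)
$\sqrt{c + b} = \sqrt{\frac{1618}{791} + 4168} = \sqrt{\frac{3298506}{791}} = \frac{\sqrt{2609118246}}{791}$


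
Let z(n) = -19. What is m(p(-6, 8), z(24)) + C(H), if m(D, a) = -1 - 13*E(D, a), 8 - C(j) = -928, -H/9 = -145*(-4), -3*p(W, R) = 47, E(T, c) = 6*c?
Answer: 2417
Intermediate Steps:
p(W, R) = -47/3 (p(W, R) = -1/3*47 = -47/3)
H = -5220 (H = -(-1305)*(-4) = -9*580 = -5220)
C(j) = 936 (C(j) = 8 - 1*(-928) = 8 + 928 = 936)
m(D, a) = -1 - 78*a
m(p(-6, 8), z(24)) + C(H) = (-1 - 78*(-19)) + 936 = (-1 + 1482) + 936 = 1481 + 936 = 2417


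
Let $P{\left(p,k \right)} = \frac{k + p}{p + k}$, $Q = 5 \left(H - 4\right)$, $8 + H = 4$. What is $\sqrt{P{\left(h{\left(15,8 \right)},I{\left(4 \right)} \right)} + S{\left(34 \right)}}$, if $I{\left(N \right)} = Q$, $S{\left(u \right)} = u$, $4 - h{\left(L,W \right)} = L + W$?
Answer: $\sqrt{35} \approx 5.9161$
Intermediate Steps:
$H = -4$ ($H = -8 + 4 = -4$)
$h{\left(L,W \right)} = 4 - L - W$ ($h{\left(L,W \right)} = 4 - \left(L + W\right) = 4 - L - W$)
$Q = -40$ ($Q = 5 \left(-4 - 4\right) = 5 \left(-8\right) = -40$)
$I{\left(N \right)} = -40$
$P{\left(p,k \right)} = 1$ ($P{\left(p,k \right)} = \frac{k + p}{k + p} = 1$)
$\sqrt{P{\left(h{\left(15,8 \right)},I{\left(4 \right)} \right)} + S{\left(34 \right)}} = \sqrt{1 + 34} = \sqrt{35}$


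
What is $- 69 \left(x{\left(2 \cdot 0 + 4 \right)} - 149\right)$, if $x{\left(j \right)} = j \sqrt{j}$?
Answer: $9729$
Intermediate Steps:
$x{\left(j \right)} = j^{\frac{3}{2}}$
$- 69 \left(x{\left(2 \cdot 0 + 4 \right)} - 149\right) = - 69 \left(\left(2 \cdot 0 + 4\right)^{\frac{3}{2}} - 149\right) = - 69 \left(\left(0 + 4\right)^{\frac{3}{2}} - 149\right) = - 69 \left(4^{\frac{3}{2}} - 149\right) = - 69 \left(8 - 149\right) = \left(-69\right) \left(-141\right) = 9729$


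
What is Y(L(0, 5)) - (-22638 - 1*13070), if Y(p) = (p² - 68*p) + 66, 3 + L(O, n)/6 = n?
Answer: 35102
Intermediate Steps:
L(O, n) = -18 + 6*n
Y(p) = 66 + p² - 68*p
Y(L(0, 5)) - (-22638 - 1*13070) = (66 + (-18 + 6*5)² - 68*(-18 + 6*5)) - (-22638 - 1*13070) = (66 + (-18 + 30)² - 68*(-18 + 30)) - (-22638 - 13070) = (66 + 12² - 68*12) - 1*(-35708) = (66 + 144 - 816) + 35708 = -606 + 35708 = 35102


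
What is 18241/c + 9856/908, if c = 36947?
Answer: 95178115/8386969 ≈ 11.348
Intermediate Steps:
18241/c + 9856/908 = 18241/36947 + 9856/908 = 18241*(1/36947) + 9856*(1/908) = 18241/36947 + 2464/227 = 95178115/8386969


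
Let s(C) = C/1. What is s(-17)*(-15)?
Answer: 255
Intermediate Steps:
s(C) = C (s(C) = C*1 = C)
s(-17)*(-15) = -17*(-15) = 255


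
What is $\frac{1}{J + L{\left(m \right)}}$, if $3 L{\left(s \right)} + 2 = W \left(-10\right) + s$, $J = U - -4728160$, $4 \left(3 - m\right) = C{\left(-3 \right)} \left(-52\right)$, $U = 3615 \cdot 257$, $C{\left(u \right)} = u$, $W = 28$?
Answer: $\frac{1}{5657109} \approx 1.7677 \cdot 10^{-7}$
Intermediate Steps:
$U = 929055$
$m = -36$ ($m = 3 - \frac{\left(-3\right) \left(-52\right)}{4} = 3 - 39 = -36$)
$J = 5657215$ ($J = 929055 - -4728160 = 929055 + 4728160 = 5657215$)
$L{\left(s \right)} = -94 + \frac{s}{3}$ ($L{\left(s \right)} = - \frac{2}{3} + \frac{28 \left(-10\right) + s}{3} = - \frac{2}{3} + \frac{-280 + s}{3} = - \frac{2}{3} + \left(- \frac{280}{3} + \frac{s}{3}\right) = -94 + \frac{s}{3}$)
$\frac{1}{J + L{\left(m \right)}} = \frac{1}{5657215 + \left(-94 + \frac{1}{3} \left(-36\right)\right)} = \frac{1}{5657215 - 106} = \frac{1}{5657109}$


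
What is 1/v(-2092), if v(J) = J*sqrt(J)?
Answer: I*sqrt(523)/2188232 ≈ 1.0451e-5*I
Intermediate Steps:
v(J) = J**(3/2)
1/v(-2092) = 1/((-2092)**(3/2)) = 1/(-4184*I*sqrt(523)) = I*sqrt(523)/2188232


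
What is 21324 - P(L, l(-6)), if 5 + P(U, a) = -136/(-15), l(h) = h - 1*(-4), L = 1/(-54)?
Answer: 319799/15 ≈ 21320.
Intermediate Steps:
L = -1/54 ≈ -0.018519
l(h) = 4 + h (l(h) = h + 4 = 4 + h)
P(U, a) = 61/15 (P(U, a) = -5 - 136/(-15) = -5 - 136*(-1/15) = -5 + 136/15 = 61/15)
21324 - P(L, l(-6)) = 21324 - 1*61/15 = 21324 - 61/15 = 319799/15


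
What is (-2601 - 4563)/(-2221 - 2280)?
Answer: 7164/4501 ≈ 1.5916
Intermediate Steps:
(-2601 - 4563)/(-2221 - 2280) = -7164/(-4501) = -7164*(-1/4501) = 7164/4501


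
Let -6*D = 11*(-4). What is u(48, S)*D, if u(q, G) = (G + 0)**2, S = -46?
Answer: 46552/3 ≈ 15517.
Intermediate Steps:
u(q, G) = G**2
D = 22/3 (D = -11*(-4)/6 = -1/6*(-44) = 22/3 ≈ 7.3333)
u(48, S)*D = (-46)**2*(22/3) = 2116*(22/3) = 46552/3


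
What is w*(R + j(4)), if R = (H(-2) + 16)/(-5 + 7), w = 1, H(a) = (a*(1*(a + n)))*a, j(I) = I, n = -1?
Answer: 6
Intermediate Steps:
H(a) = a²*(-1 + a) (H(a) = (a*(1*(a - 1)))*a = (a*(1*(-1 + a)))*a = (a*(-1 + a))*a = a²*(-1 + a))
R = 2 (R = ((-2)²*(-1 - 2) + 16)/(-5 + 7) = (4*(-3) + 16)/2 = (-12 + 16)*(½) = 4*(½) = 2)
w*(R + j(4)) = 1*(2 + 4) = 1*6 = 6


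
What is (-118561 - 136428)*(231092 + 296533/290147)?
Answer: -17097253939117373/290147 ≈ -5.8926e+10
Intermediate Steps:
(-118561 - 136428)*(231092 + 296533/290147) = -254989*(231092 + 296533*(1/290147)) = -254989*(231092 + 296533/290147) = -254989*67050947057/290147 = -17097253939117373/290147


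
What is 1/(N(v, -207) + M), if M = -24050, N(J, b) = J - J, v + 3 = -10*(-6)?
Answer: -1/24050 ≈ -4.1580e-5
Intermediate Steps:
v = 57 (v = -3 - 10*(-6) = -3 + 60 = 57)
N(J, b) = 0
1/(N(v, -207) + M) = 1/(0 - 24050) = 1/(-24050) = -1/24050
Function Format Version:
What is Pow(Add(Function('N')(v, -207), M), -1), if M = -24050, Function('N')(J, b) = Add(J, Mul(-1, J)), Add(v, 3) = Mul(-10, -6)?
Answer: Rational(-1, 24050) ≈ -4.1580e-5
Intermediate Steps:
v = 57 (v = Add(-3, Mul(-10, -6)) = Add(-3, 60) = 57)
Function('N')(J, b) = 0
Pow(Add(Function('N')(v, -207), M), -1) = Pow(Add(0, -24050), -1) = Pow(-24050, -1) = Rational(-1, 24050)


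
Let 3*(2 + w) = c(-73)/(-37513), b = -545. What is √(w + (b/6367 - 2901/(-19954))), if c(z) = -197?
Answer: I*√396271823350860979525202430/14297755612602 ≈ 1.3923*I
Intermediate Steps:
w = -224881/112539 (w = -2 + (-197/(-37513))/3 = -2 + (-197*(-1/37513))/3 = -2 + (⅓)*(197/37513) = -2 + 197/112539 = -224881/112539 ≈ -1.9982)
√(w + (b/6367 - 2901/(-19954))) = √(-224881/112539 + (-545/6367 - 2901/(-19954))) = √(-224881/112539 + (-545*1/6367 - 2901*(-1/19954))) = √(-224881/112539 + (-545/6367 + 2901/19954)) = √(-224881/112539 + 7595737/127047118) = √(-27715666296715/14297755612602) = I*√396271823350860979525202430/14297755612602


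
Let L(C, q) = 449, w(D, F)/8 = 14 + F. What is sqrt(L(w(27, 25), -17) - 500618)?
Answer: I*sqrt(500169) ≈ 707.23*I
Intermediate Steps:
w(D, F) = 112 + 8*F (w(D, F) = 8*(14 + F) = 112 + 8*F)
sqrt(L(w(27, 25), -17) - 500618) = sqrt(449 - 500618) = sqrt(-500169) = I*sqrt(500169)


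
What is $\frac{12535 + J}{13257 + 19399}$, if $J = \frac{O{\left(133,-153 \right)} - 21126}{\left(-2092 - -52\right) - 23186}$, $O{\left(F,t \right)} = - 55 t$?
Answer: $\frac{316220621}{823780256} \approx 0.38387$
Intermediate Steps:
$J = \frac{12711}{25226}$ ($J = \frac{\left(-55\right) \left(-153\right) - 21126}{\left(-2092 - -52\right) - 23186} = \frac{8415 - 21126}{\left(-2092 + 52\right) - 23186} = - \frac{12711}{-2040 - 23186} = - \frac{12711}{-25226} = \left(-12711\right) \left(- \frac{1}{25226}\right) = \frac{12711}{25226} \approx 0.50389$)
$\frac{12535 + J}{13257 + 19399} = \frac{12535 + \frac{12711}{25226}}{13257 + 19399} = \frac{316220621}{25226 \cdot 32656} = \frac{316220621}{25226} \cdot \frac{1}{32656} = \frac{316220621}{823780256}$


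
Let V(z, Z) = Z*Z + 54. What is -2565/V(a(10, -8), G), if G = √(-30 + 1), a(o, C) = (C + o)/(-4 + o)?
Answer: -513/5 ≈ -102.60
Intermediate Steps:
a(o, C) = (C + o)/(-4 + o)
G = I*√29 (G = √(-29) = I*√29 ≈ 5.3852*I)
V(z, Z) = 54 + Z² (V(z, Z) = Z² + 54 = 54 + Z²)
-2565/V(a(10, -8), G) = -2565/(54 + (I*√29)²) = -2565/(54 - 29) = -2565/25 = -2565*1/25 = -513/5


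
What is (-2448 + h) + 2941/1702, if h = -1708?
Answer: -7070571/1702 ≈ -4154.3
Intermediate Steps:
(-2448 + h) + 2941/1702 = (-2448 - 1708) + 2941/1702 = -4156 + 2941*(1/1702) = -4156 + 2941/1702 = -7070571/1702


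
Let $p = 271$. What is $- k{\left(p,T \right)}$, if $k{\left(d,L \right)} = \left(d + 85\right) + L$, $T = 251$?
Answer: $-607$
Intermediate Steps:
$k{\left(d,L \right)} = 85 + L + d$ ($k{\left(d,L \right)} = \left(85 + d\right) + L = 85 + L + d$)
$- k{\left(p,T \right)} = - (85 + 251 + 271) = \left(-1\right) 607 = -607$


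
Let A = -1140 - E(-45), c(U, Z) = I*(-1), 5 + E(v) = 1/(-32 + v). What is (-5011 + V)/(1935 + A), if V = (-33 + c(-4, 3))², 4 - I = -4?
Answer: -256410/61601 ≈ -4.1624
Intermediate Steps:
I = 8 (I = 4 - 1*(-4) = 4 + 4 = 8)
E(v) = -5 + 1/(-32 + v)
c(U, Z) = -8 (c(U, Z) = 8*(-1) = -8)
A = -87394/77 (A = -1140 - (161 - 5*(-45))/(-32 - 45) = -1140 - (161 + 225)/(-77) = -1140 - (-1)*386/77 = -1140 - 1*(-386/77) = -1140 + 386/77 = -87394/77 ≈ -1135.0)
V = 1681 (V = (-33 - 8)² = (-41)² = 1681)
(-5011 + V)/(1935 + A) = (-5011 + 1681)/(1935 - 87394/77) = -3330/61601/77 = -3330*77/61601 = -256410/61601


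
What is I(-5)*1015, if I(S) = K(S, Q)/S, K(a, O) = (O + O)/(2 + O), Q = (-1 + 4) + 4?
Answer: -2842/9 ≈ -315.78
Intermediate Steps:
Q = 7 (Q = 3 + 4 = 7)
K(a, O) = 2*O/(2 + O) (K(a, O) = (2*O)/(2 + O) = 2*O/(2 + O))
I(S) = 14/(9*S) (I(S) = (2*7/(2 + 7))/S = (2*7/9)/S = (2*7*(⅑))/S = 14/(9*S))
I(-5)*1015 = ((14/9)/(-5))*1015 = ((14/9)*(-⅕))*1015 = -14/45*1015 = -2842/9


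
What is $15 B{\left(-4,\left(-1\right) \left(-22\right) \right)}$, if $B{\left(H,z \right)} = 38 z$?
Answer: $12540$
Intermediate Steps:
$15 B{\left(-4,\left(-1\right) \left(-22\right) \right)} = 15 \cdot 38 \left(\left(-1\right) \left(-22\right)\right) = 15 \cdot 38 \cdot 22 = 15 \cdot 836 = 12540$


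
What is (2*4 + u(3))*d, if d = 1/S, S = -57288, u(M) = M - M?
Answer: -1/7161 ≈ -0.00013965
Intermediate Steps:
u(M) = 0
d = -1/57288 (d = 1/(-57288) = -1/57288 ≈ -1.7456e-5)
(2*4 + u(3))*d = (2*4 + 0)*(-1/57288) = (8 + 0)*(-1/57288) = 8*(-1/57288) = -1/7161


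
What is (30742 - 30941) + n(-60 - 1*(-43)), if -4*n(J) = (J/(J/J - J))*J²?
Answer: -9415/72 ≈ -130.76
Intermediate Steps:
n(J) = -J³/(4*(1 - J)) (n(J) = -J/(J/J - J)*J²/4 = -J/(1 - J)*J²/4 = -J³/(4*(1 - J)))
(30742 - 30941) + n(-60 - 1*(-43)) = (30742 - 30941) + (-60 - 1*(-43))³/(4*(-1 + (-60 - 1*(-43)))) = -199 + (-60 + 43)³/(4*(-1 + (-60 + 43))) = -199 + (¼)*(-17)³/(-1 - 17) = -199 + (¼)*(-4913)/(-18) = -199 + (¼)*(-4913)*(-1/18) = -199 + 4913/72 = -9415/72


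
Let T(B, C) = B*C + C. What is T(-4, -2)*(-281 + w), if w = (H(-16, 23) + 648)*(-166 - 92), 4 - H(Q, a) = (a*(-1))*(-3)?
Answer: -904170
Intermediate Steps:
H(Q, a) = 4 - 3*a (H(Q, a) = 4 - a*(-1)*(-3) = 4 - (-a)*(-3) = 4 - 3*a)
T(B, C) = C + B*C
w = -150414 (w = ((4 - 3*23) + 648)*(-166 - 92) = ((4 - 69) + 648)*(-258) = (-65 + 648)*(-258) = 583*(-258) = -150414)
T(-4, -2)*(-281 + w) = (-2*(1 - 4))*(-281 - 150414) = -2*(-3)*(-150695) = 6*(-150695) = -904170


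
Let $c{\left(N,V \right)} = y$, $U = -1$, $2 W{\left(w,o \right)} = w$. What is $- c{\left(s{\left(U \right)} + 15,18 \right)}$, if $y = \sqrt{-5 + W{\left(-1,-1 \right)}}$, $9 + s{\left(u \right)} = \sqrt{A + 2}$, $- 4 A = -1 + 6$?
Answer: $- \frac{i \sqrt{22}}{2} \approx - 2.3452 i$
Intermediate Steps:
$W{\left(w,o \right)} = \frac{w}{2}$
$A = - \frac{5}{4}$ ($A = - \frac{-1 + 6}{4} = \left(- \frac{1}{4}\right) 5 = - \frac{5}{4} \approx -1.25$)
$s{\left(u \right)} = -9 + \frac{\sqrt{3}}{2}$ ($s{\left(u \right)} = -9 + \sqrt{- \frac{5}{4} + 2} = -9 + \sqrt{\frac{3}{4}} = -9 + \frac{\sqrt{3}}{2}$)
$y = \frac{i \sqrt{22}}{2}$ ($y = \sqrt{-5 + \frac{1}{2} \left(-1\right)} = \sqrt{-5 - \frac{1}{2}} = \sqrt{- \frac{11}{2}} = \frac{i \sqrt{22}}{2} \approx 2.3452 i$)
$c{\left(N,V \right)} = \frac{i \sqrt{22}}{2}$
$- c{\left(s{\left(U \right)} + 15,18 \right)} = - \frac{i \sqrt{22}}{2}$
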